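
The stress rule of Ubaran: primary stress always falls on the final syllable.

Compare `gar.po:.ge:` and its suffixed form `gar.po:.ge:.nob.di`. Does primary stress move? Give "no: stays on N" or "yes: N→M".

yes: 3→5

Base `gar.po:.ge:` (3 syllables):
  The word has 3 syllables; the final syllable is syllable 3 (ge:).
  → primary stress on syllable 3.
Suffixed `gar.po:.ge:.nob.di` (5 syllables):
  The word has 5 syllables; the final syllable is syllable 5 (di).
  → primary stress on syllable 5.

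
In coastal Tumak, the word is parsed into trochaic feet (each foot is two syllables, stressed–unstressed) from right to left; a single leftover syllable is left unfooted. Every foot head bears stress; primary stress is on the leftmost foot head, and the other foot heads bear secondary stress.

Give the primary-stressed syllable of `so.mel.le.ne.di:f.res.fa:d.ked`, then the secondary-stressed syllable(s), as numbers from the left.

Parse right to left into trochaic (ˈσσ) feet: (ˈso.mel) (ˈle.ne) (ˈdi:f.res) (ˈfa:d.ked).
Foot heads (stressed positions): 1, 3, 5, 7.
End Rule Leftmost: primary stress on the leftmost head = syllable 1.
Secondary stress on 3, 5, 7: ˈso.mel.ˌle.ne.ˌdi:f.res.ˌfa:d.ked.

primary 1, secondary 3, 5, 7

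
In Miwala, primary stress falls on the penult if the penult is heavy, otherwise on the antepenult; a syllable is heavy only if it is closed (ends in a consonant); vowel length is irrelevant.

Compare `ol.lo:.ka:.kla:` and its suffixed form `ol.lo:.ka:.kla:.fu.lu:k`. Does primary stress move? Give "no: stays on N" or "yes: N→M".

Base `ol.lo:.ka:.kla:` (4 syllables):
  Weights: 2 lo: L, 3 ka: L, 4 kla: L.
  The penult (syllable 3, ka:) is light, so stress falls on the antepenult (syllable 2, lo:).
  → primary stress on syllable 2.
Suffixed `ol.lo:.ka:.kla:.fu.lu:k` (6 syllables):
  Weights: 4 kla: L, 5 fu L, 6 lu:k H.
  The penult (syllable 5, fu) is light, so stress falls on the antepenult (syllable 4, kla:).
  → primary stress on syllable 4.

yes: 2→4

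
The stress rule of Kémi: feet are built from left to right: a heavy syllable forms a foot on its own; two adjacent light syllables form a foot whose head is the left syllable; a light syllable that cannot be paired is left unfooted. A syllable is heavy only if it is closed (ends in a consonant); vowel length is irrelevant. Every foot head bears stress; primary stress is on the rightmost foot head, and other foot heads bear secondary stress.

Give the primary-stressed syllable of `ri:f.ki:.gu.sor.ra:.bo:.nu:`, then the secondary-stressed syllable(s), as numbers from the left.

primary 5, secondary 1, 2, 4

Weights: 1 ri:f H, 2 ki: L, 3 gu L, 4 sor H, 5 ra: L, 6 bo: L, 7 nu: L.
Parse left to right (heavy = foot alone; LL = one foot; stranded L unfooted): (ˈri:f) (ˈki:.gu) (ˈsor) (ˈra:.bo:) nu:.
Foot heads: 1, 2, 4, 5.
Primary stress on the rightmost head = syllable 5.
Secondary stress on 1, 2, 4: ˌri:f.ˌki:.gu.ˌsor.ˈra:.bo:.nu:.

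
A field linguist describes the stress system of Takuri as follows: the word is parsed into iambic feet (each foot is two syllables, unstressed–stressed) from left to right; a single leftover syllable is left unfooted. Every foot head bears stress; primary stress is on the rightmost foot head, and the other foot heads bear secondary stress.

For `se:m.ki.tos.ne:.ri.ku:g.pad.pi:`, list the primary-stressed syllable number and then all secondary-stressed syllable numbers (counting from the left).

Parse left to right into iambic (σˈσ) feet: (se:m.ˈki) (tos.ˈne:) (ri.ˈku:g) (pad.ˈpi:).
Foot heads (stressed positions): 2, 4, 6, 8.
End Rule Rightmost: primary stress on the rightmost head = syllable 8.
Secondary stress on 2, 4, 6: se:m.ˌki.tos.ˌne:.ri.ˌku:g.pad.ˈpi:.

primary 8, secondary 2, 4, 6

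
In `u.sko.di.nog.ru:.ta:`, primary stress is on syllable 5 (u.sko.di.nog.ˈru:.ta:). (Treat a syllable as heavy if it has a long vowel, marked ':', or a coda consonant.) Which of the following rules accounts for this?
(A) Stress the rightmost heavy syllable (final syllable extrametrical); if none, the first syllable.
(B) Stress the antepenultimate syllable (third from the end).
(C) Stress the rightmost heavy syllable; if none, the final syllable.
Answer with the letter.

A

Rule A → syllable 5 ✓.
Rule B → syllable 4 (observed: 5).
Rule C → syllable 6 (observed: 5).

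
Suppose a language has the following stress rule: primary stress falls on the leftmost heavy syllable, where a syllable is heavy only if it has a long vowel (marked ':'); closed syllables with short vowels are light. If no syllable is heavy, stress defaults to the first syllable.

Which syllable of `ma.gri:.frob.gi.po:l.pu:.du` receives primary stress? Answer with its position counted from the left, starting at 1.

2

Weights: 1 ma L, 2 gri: H, 3 frob L, 4 gi L, 5 po:l H, 6 pu: H, 7 du L.
Heavy syllables in the domain: 2, 5, 6. The leftmost is syllable 2 (gri:).
Primary stress: syllable 2 → ma.ˈgri:.frob.gi.po:l.pu:.du.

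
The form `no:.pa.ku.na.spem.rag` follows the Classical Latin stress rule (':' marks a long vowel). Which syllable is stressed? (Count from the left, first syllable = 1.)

5

Classical Latin: stress the penult if heavy (long vowel or closed), else the antepenult.
Weights: 4 na L, 5 spem H, 6 rag H.
The penult (syllable 5, spem) is heavy, so it takes stress.
Stress on syllable 5: no:.pa.ku.na.ˈspem.rag.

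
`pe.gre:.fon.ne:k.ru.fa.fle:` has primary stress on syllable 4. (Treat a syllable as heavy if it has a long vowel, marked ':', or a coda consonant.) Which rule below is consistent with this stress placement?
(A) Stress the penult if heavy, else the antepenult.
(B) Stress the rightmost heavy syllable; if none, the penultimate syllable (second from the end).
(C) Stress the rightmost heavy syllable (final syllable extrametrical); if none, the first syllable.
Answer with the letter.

C

Rule A → syllable 5 (observed: 4).
Rule B → syllable 7 (observed: 4).
Rule C → syllable 4 ✓.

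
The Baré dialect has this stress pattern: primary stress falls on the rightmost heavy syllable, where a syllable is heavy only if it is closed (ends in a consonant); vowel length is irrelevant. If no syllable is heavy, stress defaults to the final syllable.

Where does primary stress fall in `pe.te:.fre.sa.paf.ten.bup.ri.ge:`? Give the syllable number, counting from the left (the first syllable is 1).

7

Weights: 1 pe L, 2 te: L, 3 fre L, 4 sa L, 5 paf H, 6 ten H, 7 bup H, 8 ri L, 9 ge: L.
Heavy syllables in the domain: 5, 6, 7. The rightmost is syllable 7 (bup).
Primary stress: syllable 7 → pe.te:.fre.sa.paf.ten.ˈbup.ri.ge:.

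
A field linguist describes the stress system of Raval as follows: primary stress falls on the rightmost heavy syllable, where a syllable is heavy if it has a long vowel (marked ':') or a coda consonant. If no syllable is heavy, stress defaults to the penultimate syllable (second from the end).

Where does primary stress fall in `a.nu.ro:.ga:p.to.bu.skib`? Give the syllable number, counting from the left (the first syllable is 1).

7

Weights: 1 a L, 2 nu L, 3 ro: H, 4 ga:p H, 5 to L, 6 bu L, 7 skib H.
Heavy syllables in the domain: 3, 4, 7. The rightmost is syllable 7 (skib).
Primary stress: syllable 7 → a.nu.ro:.ga:p.to.bu.ˈskib.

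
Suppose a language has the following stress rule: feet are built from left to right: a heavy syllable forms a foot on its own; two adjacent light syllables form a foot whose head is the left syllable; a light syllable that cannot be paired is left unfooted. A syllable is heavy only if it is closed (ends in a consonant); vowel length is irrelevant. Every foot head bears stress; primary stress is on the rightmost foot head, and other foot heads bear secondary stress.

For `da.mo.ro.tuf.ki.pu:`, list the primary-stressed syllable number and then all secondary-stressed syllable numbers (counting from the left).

primary 5, secondary 1, 4

Weights: 1 da L, 2 mo L, 3 ro L, 4 tuf H, 5 ki L, 6 pu: L.
Parse left to right (heavy = foot alone; LL = one foot; stranded L unfooted): (ˈda.mo) ro (ˈtuf) (ˈki.pu:).
Foot heads: 1, 4, 5.
Primary stress on the rightmost head = syllable 5.
Secondary stress on 1, 4: ˌda.mo.ro.ˌtuf.ˈki.pu:.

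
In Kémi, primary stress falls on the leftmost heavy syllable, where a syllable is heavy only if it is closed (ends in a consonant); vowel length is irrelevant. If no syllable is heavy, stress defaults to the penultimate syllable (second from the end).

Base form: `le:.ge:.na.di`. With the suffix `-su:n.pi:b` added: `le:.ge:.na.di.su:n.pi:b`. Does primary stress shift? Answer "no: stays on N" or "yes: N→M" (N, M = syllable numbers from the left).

yes: 3→5

Base `le:.ge:.na.di` (4 syllables):
  Weights: 1 le: L, 2 ge: L, 3 na L, 4 di L.
  No heavy syllable in the domain; default to the penultimate syllable (second from the end) = syllable 3.
  → primary stress on syllable 3.
Suffixed `le:.ge:.na.di.su:n.pi:b` (6 syllables):
  Weights: 1 le: L, 2 ge: L, 3 na L, 4 di L, 5 su:n H, 6 pi:b H.
  Heavy syllables in the domain: 5, 6. The leftmost is syllable 5 (su:n).
  → primary stress on syllable 5.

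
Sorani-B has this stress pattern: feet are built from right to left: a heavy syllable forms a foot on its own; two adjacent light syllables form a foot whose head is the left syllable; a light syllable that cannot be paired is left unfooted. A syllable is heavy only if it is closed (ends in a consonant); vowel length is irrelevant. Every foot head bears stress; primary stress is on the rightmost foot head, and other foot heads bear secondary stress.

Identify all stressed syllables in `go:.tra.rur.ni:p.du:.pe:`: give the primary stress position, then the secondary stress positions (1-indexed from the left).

primary 5, secondary 1, 3, 4

Weights: 1 go: L, 2 tra L, 3 rur H, 4 ni:p H, 5 du: L, 6 pe: L.
Parse right to left (heavy = foot alone; LL = one foot; stranded L unfooted): (ˈgo:.tra) (ˈrur) (ˈni:p) (ˈdu:.pe:).
Foot heads: 1, 3, 4, 5.
Primary stress on the rightmost head = syllable 5.
Secondary stress on 1, 3, 4: ˌgo:.tra.ˌrur.ˌni:p.ˈdu:.pe:.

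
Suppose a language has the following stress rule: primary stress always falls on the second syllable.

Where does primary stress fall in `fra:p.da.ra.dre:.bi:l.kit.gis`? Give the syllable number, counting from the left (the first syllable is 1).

The word has 7 syllables; the second syllable is syllable 2 (da).
Primary stress: syllable 2 → fra:p.ˈda.ra.dre:.bi:l.kit.gis.

2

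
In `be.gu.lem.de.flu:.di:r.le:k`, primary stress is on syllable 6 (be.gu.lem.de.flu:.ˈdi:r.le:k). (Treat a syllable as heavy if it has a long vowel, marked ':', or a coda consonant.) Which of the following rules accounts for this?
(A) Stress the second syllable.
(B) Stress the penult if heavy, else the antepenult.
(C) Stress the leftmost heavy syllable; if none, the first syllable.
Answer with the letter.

Rule A → syllable 2 (observed: 6).
Rule B → syllable 6 ✓.
Rule C → syllable 3 (observed: 6).

B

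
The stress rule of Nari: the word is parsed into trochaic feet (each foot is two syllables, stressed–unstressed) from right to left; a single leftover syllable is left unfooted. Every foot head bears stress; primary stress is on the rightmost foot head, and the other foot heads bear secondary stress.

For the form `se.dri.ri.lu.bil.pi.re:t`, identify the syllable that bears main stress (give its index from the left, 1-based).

Parse right to left into trochaic (ˈσσ) feet: se (ˈdri.ri) (ˈlu.bil) (ˈpi.re:t). Syllable 1 is left unfooted.
Foot heads (stressed positions): 2, 4, 6.
End Rule Rightmost: primary stress on the rightmost head = syllable 6.
Primary stress: syllable 6 → se.dri.ri.lu.bil.ˈpi.re:t.

6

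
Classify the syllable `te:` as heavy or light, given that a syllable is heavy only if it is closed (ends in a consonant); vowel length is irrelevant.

`te:`: long vowel, open (no coda). Open (no coda) → light.

light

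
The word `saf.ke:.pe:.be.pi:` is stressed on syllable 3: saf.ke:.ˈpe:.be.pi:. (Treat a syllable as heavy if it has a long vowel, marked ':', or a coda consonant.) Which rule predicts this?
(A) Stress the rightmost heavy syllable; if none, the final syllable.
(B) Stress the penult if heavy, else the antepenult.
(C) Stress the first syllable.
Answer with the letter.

Rule A → syllable 5 (observed: 3).
Rule B → syllable 3 ✓.
Rule C → syllable 1 (observed: 3).

B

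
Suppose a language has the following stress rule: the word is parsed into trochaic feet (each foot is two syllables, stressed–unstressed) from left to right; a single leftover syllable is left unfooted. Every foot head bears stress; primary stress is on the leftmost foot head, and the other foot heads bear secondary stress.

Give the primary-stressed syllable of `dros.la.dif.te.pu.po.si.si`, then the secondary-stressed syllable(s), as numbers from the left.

Parse left to right into trochaic (ˈσσ) feet: (ˈdros.la) (ˈdif.te) (ˈpu.po) (ˈsi.si).
Foot heads (stressed positions): 1, 3, 5, 7.
End Rule Leftmost: primary stress on the leftmost head = syllable 1.
Secondary stress on 3, 5, 7: ˈdros.la.ˌdif.te.ˌpu.po.ˌsi.si.

primary 1, secondary 3, 5, 7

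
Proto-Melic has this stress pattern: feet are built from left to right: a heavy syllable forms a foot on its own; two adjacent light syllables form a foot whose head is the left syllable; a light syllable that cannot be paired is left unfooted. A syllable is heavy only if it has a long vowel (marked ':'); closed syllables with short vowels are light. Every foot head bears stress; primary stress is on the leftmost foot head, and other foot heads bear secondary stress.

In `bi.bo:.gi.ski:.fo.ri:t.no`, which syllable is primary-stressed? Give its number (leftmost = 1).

Weights: 1 bi L, 2 bo: H, 3 gi L, 4 ski: H, 5 fo L, 6 ri:t H, 7 no L.
Parse left to right (heavy = foot alone; LL = one foot; stranded L unfooted): bi (ˈbo:) gi (ˈski:) fo (ˈri:t) no.
Foot heads: 2, 4, 6.
Primary stress on the leftmost head = syllable 2.
Primary stress: syllable 2 → bi.ˈbo:.gi.ski:.fo.ri:t.no.

2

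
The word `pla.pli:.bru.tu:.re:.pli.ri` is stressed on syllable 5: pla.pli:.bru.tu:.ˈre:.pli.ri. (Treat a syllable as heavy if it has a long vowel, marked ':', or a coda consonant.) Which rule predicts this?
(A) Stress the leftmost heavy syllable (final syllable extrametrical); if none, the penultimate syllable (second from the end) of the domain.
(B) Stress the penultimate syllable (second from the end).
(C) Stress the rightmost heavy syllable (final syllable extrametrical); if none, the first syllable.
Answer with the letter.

C

Rule A → syllable 2 (observed: 5).
Rule B → syllable 6 (observed: 5).
Rule C → syllable 5 ✓.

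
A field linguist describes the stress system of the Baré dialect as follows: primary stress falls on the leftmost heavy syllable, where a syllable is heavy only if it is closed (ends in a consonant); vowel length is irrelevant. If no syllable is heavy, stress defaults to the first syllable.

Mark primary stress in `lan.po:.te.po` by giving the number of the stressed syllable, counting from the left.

1

Weights: 1 lan H, 2 po: L, 3 te L, 4 po L.
Heavy syllables in the domain: 1. The leftmost is syllable 1 (lan).
Primary stress: syllable 1 → ˈlan.po:.te.po.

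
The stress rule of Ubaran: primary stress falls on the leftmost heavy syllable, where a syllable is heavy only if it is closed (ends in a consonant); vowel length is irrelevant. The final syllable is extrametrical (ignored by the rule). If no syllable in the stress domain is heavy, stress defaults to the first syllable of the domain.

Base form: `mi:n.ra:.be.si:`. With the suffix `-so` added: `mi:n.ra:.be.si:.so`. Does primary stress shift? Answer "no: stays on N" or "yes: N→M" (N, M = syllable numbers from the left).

no: stays on 1

Base `mi:n.ra:.be.si:` (4 syllables):
  The final syllable (4, si:) is extrametrical; the stress domain is syllables 1–3.
  Weights: 1 mi:n H, 2 ra: L, 3 be L.
  Heavy syllables in the domain: 1. The leftmost is syllable 1 (mi:n).
  → primary stress on syllable 1.
Suffixed `mi:n.ra:.be.si:.so` (5 syllables):
  The final syllable (5, so) is extrametrical; the stress domain is syllables 1–4.
  Weights: 1 mi:n H, 2 ra: L, 3 be L, 4 si: L.
  Heavy syllables in the domain: 1. The leftmost is syllable 1 (mi:n).
  → primary stress on syllable 1.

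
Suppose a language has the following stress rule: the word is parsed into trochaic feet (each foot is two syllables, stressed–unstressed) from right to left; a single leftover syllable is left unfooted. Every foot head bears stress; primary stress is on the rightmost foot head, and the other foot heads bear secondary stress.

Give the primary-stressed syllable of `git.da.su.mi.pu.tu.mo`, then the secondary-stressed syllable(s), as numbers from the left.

primary 6, secondary 2, 4

Parse right to left into trochaic (ˈσσ) feet: git (ˈda.su) (ˈmi.pu) (ˈtu.mo). Syllable 1 is left unfooted.
Foot heads (stressed positions): 2, 4, 6.
End Rule Rightmost: primary stress on the rightmost head = syllable 6.
Secondary stress on 2, 4: git.ˌda.su.ˌmi.pu.ˈtu.mo.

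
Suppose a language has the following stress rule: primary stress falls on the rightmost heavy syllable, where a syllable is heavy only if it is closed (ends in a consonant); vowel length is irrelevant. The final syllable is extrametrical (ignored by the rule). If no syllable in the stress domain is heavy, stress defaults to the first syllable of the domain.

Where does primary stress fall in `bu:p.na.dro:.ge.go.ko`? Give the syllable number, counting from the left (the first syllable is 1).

1

The final syllable (6, ko) is extrametrical; the stress domain is syllables 1–5.
Weights: 1 bu:p H, 2 na L, 3 dro: L, 4 ge L, 5 go L.
Heavy syllables in the domain: 1. The rightmost is syllable 1 (bu:p).
Primary stress: syllable 1 → ˈbu:p.na.dro:.ge.go.ko.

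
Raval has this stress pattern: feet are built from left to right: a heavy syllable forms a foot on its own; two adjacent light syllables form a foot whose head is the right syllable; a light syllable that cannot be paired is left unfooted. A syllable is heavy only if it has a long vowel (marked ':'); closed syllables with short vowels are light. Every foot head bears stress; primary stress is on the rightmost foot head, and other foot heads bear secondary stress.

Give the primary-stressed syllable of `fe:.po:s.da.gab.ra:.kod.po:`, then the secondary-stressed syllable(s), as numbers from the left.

primary 7, secondary 1, 2, 4, 5

Weights: 1 fe: H, 2 po:s H, 3 da L, 4 gab L, 5 ra: H, 6 kod L, 7 po: H.
Parse left to right (heavy = foot alone; LL = one foot; stranded L unfooted): (ˈfe:) (ˈpo:s) (da.ˈgab) (ˈra:) kod (ˈpo:).
Foot heads: 1, 2, 4, 5, 7.
Primary stress on the rightmost head = syllable 7.
Secondary stress on 1, 2, 4, 5: ˌfe:.ˌpo:s.da.ˌgab.ˌra:.kod.ˈpo:.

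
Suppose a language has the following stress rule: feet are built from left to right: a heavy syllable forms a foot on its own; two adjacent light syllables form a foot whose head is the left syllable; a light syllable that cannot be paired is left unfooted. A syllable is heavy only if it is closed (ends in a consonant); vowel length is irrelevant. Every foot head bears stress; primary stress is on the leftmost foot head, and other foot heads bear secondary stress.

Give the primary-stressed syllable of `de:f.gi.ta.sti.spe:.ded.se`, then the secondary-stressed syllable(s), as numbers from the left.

primary 1, secondary 2, 4, 6

Weights: 1 de:f H, 2 gi L, 3 ta L, 4 sti L, 5 spe: L, 6 ded H, 7 se L.
Parse left to right (heavy = foot alone; LL = one foot; stranded L unfooted): (ˈde:f) (ˈgi.ta) (ˈsti.spe:) (ˈded) se.
Foot heads: 1, 2, 4, 6.
Primary stress on the leftmost head = syllable 1.
Secondary stress on 2, 4, 6: ˈde:f.ˌgi.ta.ˌsti.spe:.ˌded.se.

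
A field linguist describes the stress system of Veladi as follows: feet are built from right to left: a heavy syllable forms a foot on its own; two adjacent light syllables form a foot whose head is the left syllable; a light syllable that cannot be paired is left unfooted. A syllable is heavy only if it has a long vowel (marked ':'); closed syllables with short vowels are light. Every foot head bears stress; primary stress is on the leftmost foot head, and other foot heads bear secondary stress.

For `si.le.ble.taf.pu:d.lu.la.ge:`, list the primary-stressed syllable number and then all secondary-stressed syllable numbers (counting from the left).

Weights: 1 si L, 2 le L, 3 ble L, 4 taf L, 5 pu:d H, 6 lu L, 7 la L, 8 ge: H.
Parse right to left (heavy = foot alone; LL = one foot; stranded L unfooted): (ˈsi.le) (ˈble.taf) (ˈpu:d) (ˈlu.la) (ˈge:).
Foot heads: 1, 3, 5, 6, 8.
Primary stress on the leftmost head = syllable 1.
Secondary stress on 3, 5, 6, 8: ˈsi.le.ˌble.taf.ˌpu:d.ˌlu.la.ˌge:.

primary 1, secondary 3, 5, 6, 8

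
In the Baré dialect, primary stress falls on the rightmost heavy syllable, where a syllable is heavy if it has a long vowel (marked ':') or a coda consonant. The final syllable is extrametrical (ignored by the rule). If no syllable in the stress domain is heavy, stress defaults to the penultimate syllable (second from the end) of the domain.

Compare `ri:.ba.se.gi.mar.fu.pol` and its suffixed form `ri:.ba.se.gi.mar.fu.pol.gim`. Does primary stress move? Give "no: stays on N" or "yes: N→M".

yes: 5→7

Base `ri:.ba.se.gi.mar.fu.pol` (7 syllables):
  The final syllable (7, pol) is extrametrical; the stress domain is syllables 1–6.
  Weights: 1 ri: H, 2 ba L, 3 se L, 4 gi L, 5 mar H, 6 fu L.
  Heavy syllables in the domain: 1, 5. The rightmost is syllable 5 (mar).
  → primary stress on syllable 5.
Suffixed `ri:.ba.se.gi.mar.fu.pol.gim` (8 syllables):
  The final syllable (8, gim) is extrametrical; the stress domain is syllables 1–7.
  Weights: 1 ri: H, 2 ba L, 3 se L, 4 gi L, 5 mar H, 6 fu L, 7 pol H.
  Heavy syllables in the domain: 1, 5, 7. The rightmost is syllable 7 (pol).
  → primary stress on syllable 7.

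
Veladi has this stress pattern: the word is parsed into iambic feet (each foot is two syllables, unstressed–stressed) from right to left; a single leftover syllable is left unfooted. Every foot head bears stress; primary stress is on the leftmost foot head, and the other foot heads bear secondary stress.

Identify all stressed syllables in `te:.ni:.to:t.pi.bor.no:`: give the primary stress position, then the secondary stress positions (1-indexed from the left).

Parse right to left into iambic (σˈσ) feet: (te:.ˈni:) (to:t.ˈpi) (bor.ˈno:).
Foot heads (stressed positions): 2, 4, 6.
End Rule Leftmost: primary stress on the leftmost head = syllable 2.
Secondary stress on 4, 6: te:.ˈni:.to:t.ˌpi.bor.ˌno:.

primary 2, secondary 4, 6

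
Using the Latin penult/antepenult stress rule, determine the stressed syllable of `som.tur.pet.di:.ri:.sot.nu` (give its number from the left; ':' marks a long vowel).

Classical Latin: stress the penult if heavy (long vowel or closed), else the antepenult.
Weights: 5 ri: H, 6 sot H, 7 nu L.
The penult (syllable 6, sot) is heavy, so it takes stress.
Stress on syllable 6: som.tur.pet.di:.ri:.ˈsot.nu.

6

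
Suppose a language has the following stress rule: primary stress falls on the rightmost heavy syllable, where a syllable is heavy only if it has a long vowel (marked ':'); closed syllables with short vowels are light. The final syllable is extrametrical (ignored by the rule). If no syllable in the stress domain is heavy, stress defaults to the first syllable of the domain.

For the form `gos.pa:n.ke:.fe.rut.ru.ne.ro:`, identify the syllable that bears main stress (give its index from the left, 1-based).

The final syllable (8, ro:) is extrametrical; the stress domain is syllables 1–7.
Weights: 1 gos L, 2 pa:n H, 3 ke: H, 4 fe L, 5 rut L, 6 ru L, 7 ne L.
Heavy syllables in the domain: 2, 3. The rightmost is syllable 3 (ke:).
Primary stress: syllable 3 → gos.pa:n.ˈke:.fe.rut.ru.ne.ro:.

3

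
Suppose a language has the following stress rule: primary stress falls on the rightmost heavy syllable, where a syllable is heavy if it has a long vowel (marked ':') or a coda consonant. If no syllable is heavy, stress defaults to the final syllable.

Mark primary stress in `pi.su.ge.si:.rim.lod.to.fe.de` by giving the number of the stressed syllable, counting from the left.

Weights: 1 pi L, 2 su L, 3 ge L, 4 si: H, 5 rim H, 6 lod H, 7 to L, 8 fe L, 9 de L.
Heavy syllables in the domain: 4, 5, 6. The rightmost is syllable 6 (lod).
Primary stress: syllable 6 → pi.su.ge.si:.rim.ˈlod.to.fe.de.

6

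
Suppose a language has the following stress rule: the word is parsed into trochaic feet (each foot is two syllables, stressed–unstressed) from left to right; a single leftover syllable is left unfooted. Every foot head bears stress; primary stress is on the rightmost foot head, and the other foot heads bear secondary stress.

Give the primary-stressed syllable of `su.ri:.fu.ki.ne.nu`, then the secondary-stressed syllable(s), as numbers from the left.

Parse left to right into trochaic (ˈσσ) feet: (ˈsu.ri:) (ˈfu.ki) (ˈne.nu).
Foot heads (stressed positions): 1, 3, 5.
End Rule Rightmost: primary stress on the rightmost head = syllable 5.
Secondary stress on 1, 3: ˌsu.ri:.ˌfu.ki.ˈne.nu.

primary 5, secondary 1, 3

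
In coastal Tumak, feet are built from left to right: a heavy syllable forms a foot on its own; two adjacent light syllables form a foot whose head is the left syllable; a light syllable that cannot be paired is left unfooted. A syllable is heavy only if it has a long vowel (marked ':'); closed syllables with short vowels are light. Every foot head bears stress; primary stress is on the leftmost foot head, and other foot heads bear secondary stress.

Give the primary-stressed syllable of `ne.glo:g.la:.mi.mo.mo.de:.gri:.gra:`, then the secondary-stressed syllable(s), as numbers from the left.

primary 2, secondary 3, 4, 7, 8, 9

Weights: 1 ne L, 2 glo:g H, 3 la: H, 4 mi L, 5 mo L, 6 mo L, 7 de: H, 8 gri: H, 9 gra: H.
Parse left to right (heavy = foot alone; LL = one foot; stranded L unfooted): ne (ˈglo:g) (ˈla:) (ˈmi.mo) mo (ˈde:) (ˈgri:) (ˈgra:).
Foot heads: 2, 3, 4, 7, 8, 9.
Primary stress on the leftmost head = syllable 2.
Secondary stress on 3, 4, 7, 8, 9: ne.ˈglo:g.ˌla:.ˌmi.mo.mo.ˌde:.ˌgri:.ˌgra:.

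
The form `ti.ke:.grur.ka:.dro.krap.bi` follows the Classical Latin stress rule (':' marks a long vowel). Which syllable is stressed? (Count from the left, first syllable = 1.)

Classical Latin: stress the penult if heavy (long vowel or closed), else the antepenult.
Weights: 5 dro L, 6 krap H, 7 bi L.
The penult (syllable 6, krap) is heavy, so it takes stress.
Stress on syllable 6: ti.ke:.grur.ka:.dro.ˈkrap.bi.

6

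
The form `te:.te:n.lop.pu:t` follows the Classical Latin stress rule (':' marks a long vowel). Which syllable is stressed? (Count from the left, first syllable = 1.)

3

Classical Latin: stress the penult if heavy (long vowel or closed), else the antepenult.
Weights: 2 te:n H, 3 lop H, 4 pu:t H.
The penult (syllable 3, lop) is heavy, so it takes stress.
Stress on syllable 3: te:.te:n.ˈlop.pu:t.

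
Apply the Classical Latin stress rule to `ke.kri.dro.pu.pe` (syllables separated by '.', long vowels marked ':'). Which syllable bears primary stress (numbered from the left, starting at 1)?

Classical Latin: stress the penult if heavy (long vowel or closed), else the antepenult.
Weights: 3 dro L, 4 pu L, 5 pe L.
The penult (syllable 4, pu) is light, so stress falls on the antepenult (syllable 3, dro).
Stress on syllable 3: ke.kri.ˈdro.pu.pe.

3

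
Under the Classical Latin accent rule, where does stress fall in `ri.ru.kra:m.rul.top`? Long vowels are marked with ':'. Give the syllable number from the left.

Classical Latin: stress the penult if heavy (long vowel or closed), else the antepenult.
Weights: 3 kra:m H, 4 rul H, 5 top H.
The penult (syllable 4, rul) is heavy, so it takes stress.
Stress on syllable 4: ri.ru.kra:m.ˈrul.top.

4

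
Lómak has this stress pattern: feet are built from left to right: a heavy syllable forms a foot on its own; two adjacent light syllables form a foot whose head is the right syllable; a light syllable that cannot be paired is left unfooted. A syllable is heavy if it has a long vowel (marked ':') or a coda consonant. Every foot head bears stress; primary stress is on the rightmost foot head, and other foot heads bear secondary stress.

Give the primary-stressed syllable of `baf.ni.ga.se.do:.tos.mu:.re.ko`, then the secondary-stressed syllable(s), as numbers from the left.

Weights: 1 baf H, 2 ni L, 3 ga L, 4 se L, 5 do: H, 6 tos H, 7 mu: H, 8 re L, 9 ko L.
Parse left to right (heavy = foot alone; LL = one foot; stranded L unfooted): (ˈbaf) (ni.ˈga) se (ˈdo:) (ˈtos) (ˈmu:) (re.ˈko).
Foot heads: 1, 3, 5, 6, 7, 9.
Primary stress on the rightmost head = syllable 9.
Secondary stress on 1, 3, 5, 6, 7: ˌbaf.ni.ˌga.se.ˌdo:.ˌtos.ˌmu:.re.ˈko.

primary 9, secondary 1, 3, 5, 6, 7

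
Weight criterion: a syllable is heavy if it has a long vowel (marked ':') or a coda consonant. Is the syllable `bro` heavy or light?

`bro`: short vowel, open (no coda). Short vowel, open → light.

light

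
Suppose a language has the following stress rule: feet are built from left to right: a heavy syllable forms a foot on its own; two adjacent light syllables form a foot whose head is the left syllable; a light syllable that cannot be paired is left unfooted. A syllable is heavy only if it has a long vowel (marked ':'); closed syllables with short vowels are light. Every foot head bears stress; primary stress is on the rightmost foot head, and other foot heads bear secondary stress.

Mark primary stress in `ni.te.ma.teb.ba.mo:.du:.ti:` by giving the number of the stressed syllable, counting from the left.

8

Weights: 1 ni L, 2 te L, 3 ma L, 4 teb L, 5 ba L, 6 mo: H, 7 du: H, 8 ti: H.
Parse left to right (heavy = foot alone; LL = one foot; stranded L unfooted): (ˈni.te) (ˈma.teb) ba (ˈmo:) (ˈdu:) (ˈti:).
Foot heads: 1, 3, 6, 7, 8.
Primary stress on the rightmost head = syllable 8.
Primary stress: syllable 8 → ni.te.ma.teb.ba.mo:.du:.ˈti:.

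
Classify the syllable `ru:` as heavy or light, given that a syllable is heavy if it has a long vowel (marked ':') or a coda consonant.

heavy

`ru:`: long vowel, open (no coda). Long vowel → heavy.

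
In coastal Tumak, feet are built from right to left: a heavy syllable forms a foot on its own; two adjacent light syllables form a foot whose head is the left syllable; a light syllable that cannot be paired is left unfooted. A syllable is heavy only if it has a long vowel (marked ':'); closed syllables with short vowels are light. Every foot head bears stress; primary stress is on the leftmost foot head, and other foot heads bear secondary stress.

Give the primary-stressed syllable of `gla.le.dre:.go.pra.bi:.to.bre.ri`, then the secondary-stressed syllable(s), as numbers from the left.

Weights: 1 gla L, 2 le L, 3 dre: H, 4 go L, 5 pra L, 6 bi: H, 7 to L, 8 bre L, 9 ri L.
Parse right to left (heavy = foot alone; LL = one foot; stranded L unfooted): (ˈgla.le) (ˈdre:) (ˈgo.pra) (ˈbi:) to (ˈbre.ri).
Foot heads: 1, 3, 4, 6, 8.
Primary stress on the leftmost head = syllable 1.
Secondary stress on 3, 4, 6, 8: ˈgla.le.ˌdre:.ˌgo.pra.ˌbi:.to.ˌbre.ri.

primary 1, secondary 3, 4, 6, 8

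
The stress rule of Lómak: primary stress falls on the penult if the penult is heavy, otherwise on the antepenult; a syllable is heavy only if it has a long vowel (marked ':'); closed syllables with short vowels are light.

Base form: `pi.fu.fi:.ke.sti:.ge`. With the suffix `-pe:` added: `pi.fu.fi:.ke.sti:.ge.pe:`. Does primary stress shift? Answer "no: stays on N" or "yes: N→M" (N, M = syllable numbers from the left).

Base `pi.fu.fi:.ke.sti:.ge` (6 syllables):
  Weights: 4 ke L, 5 sti: H, 6 ge L.
  The penult (syllable 5, sti:) is heavy, so it takes stress.
  → primary stress on syllable 5.
Suffixed `pi.fu.fi:.ke.sti:.ge.pe:` (7 syllables):
  Weights: 5 sti: H, 6 ge L, 7 pe: H.
  The penult (syllable 6, ge) is light, so stress falls on the antepenult (syllable 5, sti:).
  → primary stress on syllable 5.

no: stays on 5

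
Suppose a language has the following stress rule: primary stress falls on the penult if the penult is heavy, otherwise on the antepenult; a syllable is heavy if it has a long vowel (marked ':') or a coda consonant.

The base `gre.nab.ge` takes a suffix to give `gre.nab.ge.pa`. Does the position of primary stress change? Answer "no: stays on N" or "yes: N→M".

Base `gre.nab.ge` (3 syllables):
  Weights: 1 gre L, 2 nab H, 3 ge L.
  The penult (syllable 2, nab) is heavy, so it takes stress.
  → primary stress on syllable 2.
Suffixed `gre.nab.ge.pa` (4 syllables):
  Weights: 2 nab H, 3 ge L, 4 pa L.
  The penult (syllable 3, ge) is light, so stress falls on the antepenult (syllable 2, nab).
  → primary stress on syllable 2.

no: stays on 2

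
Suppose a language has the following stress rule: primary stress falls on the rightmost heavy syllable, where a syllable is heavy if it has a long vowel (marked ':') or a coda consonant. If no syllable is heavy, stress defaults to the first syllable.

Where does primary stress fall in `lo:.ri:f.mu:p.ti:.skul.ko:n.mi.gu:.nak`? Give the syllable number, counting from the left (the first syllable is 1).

Weights: 1 lo: H, 2 ri:f H, 3 mu:p H, 4 ti: H, 5 skul H, 6 ko:n H, 7 mi L, 8 gu: H, 9 nak H.
Heavy syllables in the domain: 1, 2, 3, 4, 5, 6, 8, 9. The rightmost is syllable 9 (nak).
Primary stress: syllable 9 → lo:.ri:f.mu:p.ti:.skul.ko:n.mi.gu:.ˈnak.

9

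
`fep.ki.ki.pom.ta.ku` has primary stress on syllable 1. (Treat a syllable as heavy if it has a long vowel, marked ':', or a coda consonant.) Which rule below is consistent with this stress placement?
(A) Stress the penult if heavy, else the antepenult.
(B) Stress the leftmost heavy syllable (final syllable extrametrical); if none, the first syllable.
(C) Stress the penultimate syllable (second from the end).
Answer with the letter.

B

Rule A → syllable 4 (observed: 1).
Rule B → syllable 1 ✓.
Rule C → syllable 5 (observed: 1).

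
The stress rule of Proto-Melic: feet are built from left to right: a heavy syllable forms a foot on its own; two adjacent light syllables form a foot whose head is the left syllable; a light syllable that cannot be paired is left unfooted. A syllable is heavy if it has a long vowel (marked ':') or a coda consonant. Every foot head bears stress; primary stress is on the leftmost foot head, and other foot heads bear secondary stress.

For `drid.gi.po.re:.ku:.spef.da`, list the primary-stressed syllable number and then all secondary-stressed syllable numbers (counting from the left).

Weights: 1 drid H, 2 gi L, 3 po L, 4 re: H, 5 ku: H, 6 spef H, 7 da L.
Parse left to right (heavy = foot alone; LL = one foot; stranded L unfooted): (ˈdrid) (ˈgi.po) (ˈre:) (ˈku:) (ˈspef) da.
Foot heads: 1, 2, 4, 5, 6.
Primary stress on the leftmost head = syllable 1.
Secondary stress on 2, 4, 5, 6: ˈdrid.ˌgi.po.ˌre:.ˌku:.ˌspef.da.

primary 1, secondary 2, 4, 5, 6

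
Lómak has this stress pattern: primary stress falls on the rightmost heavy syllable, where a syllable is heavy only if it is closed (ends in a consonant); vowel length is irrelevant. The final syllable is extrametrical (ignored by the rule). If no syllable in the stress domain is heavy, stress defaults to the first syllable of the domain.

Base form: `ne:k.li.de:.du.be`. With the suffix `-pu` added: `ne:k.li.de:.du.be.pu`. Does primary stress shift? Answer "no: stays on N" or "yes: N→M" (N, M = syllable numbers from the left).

Base `ne:k.li.de:.du.be` (5 syllables):
  The final syllable (5, be) is extrametrical; the stress domain is syllables 1–4.
  Weights: 1 ne:k H, 2 li L, 3 de: L, 4 du L.
  Heavy syllables in the domain: 1. The rightmost is syllable 1 (ne:k).
  → primary stress on syllable 1.
Suffixed `ne:k.li.de:.du.be.pu` (6 syllables):
  The final syllable (6, pu) is extrametrical; the stress domain is syllables 1–5.
  Weights: 1 ne:k H, 2 li L, 3 de: L, 4 du L, 5 be L.
  Heavy syllables in the domain: 1. The rightmost is syllable 1 (ne:k).
  → primary stress on syllable 1.

no: stays on 1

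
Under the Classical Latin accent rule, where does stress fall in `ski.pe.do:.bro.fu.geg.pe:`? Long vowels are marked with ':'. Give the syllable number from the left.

Classical Latin: stress the penult if heavy (long vowel or closed), else the antepenult.
Weights: 5 fu L, 6 geg H, 7 pe: H.
The penult (syllable 6, geg) is heavy, so it takes stress.
Stress on syllable 6: ski.pe.do:.bro.fu.ˈgeg.pe:.

6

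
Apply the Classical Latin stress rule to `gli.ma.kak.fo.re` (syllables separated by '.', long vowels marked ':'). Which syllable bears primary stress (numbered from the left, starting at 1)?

3

Classical Latin: stress the penult if heavy (long vowel or closed), else the antepenult.
Weights: 3 kak H, 4 fo L, 5 re L.
The penult (syllable 4, fo) is light, so stress falls on the antepenult (syllable 3, kak).
Stress on syllable 3: gli.ma.ˈkak.fo.re.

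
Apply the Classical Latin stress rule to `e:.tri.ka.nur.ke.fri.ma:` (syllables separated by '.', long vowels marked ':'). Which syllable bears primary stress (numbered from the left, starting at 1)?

Classical Latin: stress the penult if heavy (long vowel or closed), else the antepenult.
Weights: 5 ke L, 6 fri L, 7 ma: H.
The penult (syllable 6, fri) is light, so stress falls on the antepenult (syllable 5, ke).
Stress on syllable 5: e:.tri.ka.nur.ˈke.fri.ma:.

5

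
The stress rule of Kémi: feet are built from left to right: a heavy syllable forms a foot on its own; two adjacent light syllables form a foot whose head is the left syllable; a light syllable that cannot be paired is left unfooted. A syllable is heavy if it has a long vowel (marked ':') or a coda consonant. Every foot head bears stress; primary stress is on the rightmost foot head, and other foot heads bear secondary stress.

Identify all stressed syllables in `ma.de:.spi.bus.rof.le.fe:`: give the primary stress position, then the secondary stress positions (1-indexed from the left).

primary 7, secondary 2, 4, 5

Weights: 1 ma L, 2 de: H, 3 spi L, 4 bus H, 5 rof H, 6 le L, 7 fe: H.
Parse left to right (heavy = foot alone; LL = one foot; stranded L unfooted): ma (ˈde:) spi (ˈbus) (ˈrof) le (ˈfe:).
Foot heads: 2, 4, 5, 7.
Primary stress on the rightmost head = syllable 7.
Secondary stress on 2, 4, 5: ma.ˌde:.spi.ˌbus.ˌrof.le.ˈfe:.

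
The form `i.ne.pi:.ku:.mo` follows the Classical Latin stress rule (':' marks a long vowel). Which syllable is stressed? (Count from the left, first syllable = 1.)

Classical Latin: stress the penult if heavy (long vowel or closed), else the antepenult.
Weights: 3 pi: H, 4 ku: H, 5 mo L.
The penult (syllable 4, ku:) is heavy, so it takes stress.
Stress on syllable 4: i.ne.pi:.ˈku:.mo.

4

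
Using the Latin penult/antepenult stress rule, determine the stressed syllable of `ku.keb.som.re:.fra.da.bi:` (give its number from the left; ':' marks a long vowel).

Classical Latin: stress the penult if heavy (long vowel or closed), else the antepenult.
Weights: 5 fra L, 6 da L, 7 bi: H.
The penult (syllable 6, da) is light, so stress falls on the antepenult (syllable 5, fra).
Stress on syllable 5: ku.keb.som.re:.ˈfra.da.bi:.

5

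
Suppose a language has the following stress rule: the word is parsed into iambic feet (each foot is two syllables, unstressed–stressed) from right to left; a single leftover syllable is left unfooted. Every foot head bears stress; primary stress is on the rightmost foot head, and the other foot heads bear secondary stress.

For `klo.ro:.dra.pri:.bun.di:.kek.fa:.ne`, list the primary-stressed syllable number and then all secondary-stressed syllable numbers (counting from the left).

Parse right to left into iambic (σˈσ) feet: klo (ro:.ˈdra) (pri:.ˈbun) (di:.ˈkek) (fa:.ˈne). Syllable 1 is left unfooted.
Foot heads (stressed positions): 3, 5, 7, 9.
End Rule Rightmost: primary stress on the rightmost head = syllable 9.
Secondary stress on 3, 5, 7: klo.ro:.ˌdra.pri:.ˌbun.di:.ˌkek.fa:.ˈne.

primary 9, secondary 3, 5, 7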